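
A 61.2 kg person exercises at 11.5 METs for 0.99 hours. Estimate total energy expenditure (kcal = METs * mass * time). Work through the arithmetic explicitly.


Energy = METs * mass(kg) * time(h)
= 11.5 * 61.2 * 0.99
= 696.76 kcal

696.76 kcal


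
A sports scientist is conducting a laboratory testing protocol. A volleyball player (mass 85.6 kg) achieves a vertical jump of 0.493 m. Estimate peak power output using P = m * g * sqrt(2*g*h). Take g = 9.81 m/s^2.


2 * g * h = 2 * 9.81 * 0.493 = 9.67266
sqrt(9.67266) = 3.11009 m/s
P = 85.6 * 9.81 * 3.11009 = 2611.65 W

2611.65 W


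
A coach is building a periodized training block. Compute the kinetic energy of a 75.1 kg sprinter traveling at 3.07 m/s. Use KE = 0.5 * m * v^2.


Velocity squared = 9.4249
KE = 0.5 * 75.1 * 9.4249 = 353.9 J

353.9 J


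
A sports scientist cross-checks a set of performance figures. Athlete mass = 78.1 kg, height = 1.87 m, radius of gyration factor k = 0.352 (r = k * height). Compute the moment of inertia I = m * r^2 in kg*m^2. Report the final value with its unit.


r = k * height = 0.352 * 1.87 = 0.65824 m
r^2 = 0.65824^2 = 0.43328
I = 78.1 * 0.43328 = 33.839 kg*m^2

33.839 kg*m^2


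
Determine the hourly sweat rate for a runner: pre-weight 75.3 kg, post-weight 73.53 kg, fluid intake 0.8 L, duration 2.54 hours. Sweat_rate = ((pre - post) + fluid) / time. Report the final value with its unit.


Mass lost = 75.3 - 73.53 = 1.77 kg
Add fluid consumed: 1.77 + 0.8 = 2.57 L total sweat
Sweat rate = 2.57 / 2.54 = 1.012 L/h

1.012 L/h


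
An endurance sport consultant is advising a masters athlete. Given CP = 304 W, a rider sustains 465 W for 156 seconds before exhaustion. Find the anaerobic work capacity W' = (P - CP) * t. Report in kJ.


Excess power = 465 - 304 = 161 W
Work above CP = 161 * 156 = 25116 J
W' = 25.116 kJ

25.116 kJ


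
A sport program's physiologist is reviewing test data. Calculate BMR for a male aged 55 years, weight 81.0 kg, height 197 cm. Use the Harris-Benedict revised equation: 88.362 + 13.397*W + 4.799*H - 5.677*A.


Substituting values:
W term = 13.397 * 81.0 = 1085.157
H term = 4.799 * 197 = 945.403
A term = 5.677 * 55 = 312.235
BMR = 1806.69 kcal/day

1806.69 kcal/day


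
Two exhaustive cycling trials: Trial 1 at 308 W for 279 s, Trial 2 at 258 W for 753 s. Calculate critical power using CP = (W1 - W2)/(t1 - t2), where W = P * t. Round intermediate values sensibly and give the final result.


W1 = 308 * 279 = 85932 J
W2 = 258 * 753 = 194274 J
CP = (85932 - 194274) / (279 - 753)
= -108342 / -474
= 228.57 W

228.57 W


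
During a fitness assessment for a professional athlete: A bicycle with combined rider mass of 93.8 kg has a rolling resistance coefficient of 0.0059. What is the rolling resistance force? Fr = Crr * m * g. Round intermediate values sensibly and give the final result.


Fr = 0.0059 * 93.8 * 9.81
= 0.55342 * 9.81
= 5.429 N

5.429 N


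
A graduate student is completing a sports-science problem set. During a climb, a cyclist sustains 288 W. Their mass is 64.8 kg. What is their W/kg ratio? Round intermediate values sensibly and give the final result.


Power-to-weight = 288 W / 64.8 kg
= 4.444 W/kg

4.444 W/kg


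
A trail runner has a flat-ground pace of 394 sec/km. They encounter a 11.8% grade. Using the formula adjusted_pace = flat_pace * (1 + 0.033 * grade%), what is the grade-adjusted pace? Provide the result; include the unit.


Grade factor = 1 + 0.033 * 11.8 = 1.3894
Adjusted = 394 * 1.3894 = 547.42 sec/km

547.42 s/km


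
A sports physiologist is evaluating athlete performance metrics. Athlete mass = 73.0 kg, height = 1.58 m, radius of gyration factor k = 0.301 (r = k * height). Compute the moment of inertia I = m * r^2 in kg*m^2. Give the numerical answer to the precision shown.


r = k * height = 0.301 * 1.58 = 0.47558 m
r^2 = 0.47558^2 = 0.226176
I = 73.0 * 0.226176 = 16.511 kg*m^2

16.511 kg*m^2


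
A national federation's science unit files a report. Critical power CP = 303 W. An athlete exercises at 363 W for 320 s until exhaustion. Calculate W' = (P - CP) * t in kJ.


P - CP = 363 - 303 = 60 W
W' = 60 * 320 = 19200 J
= 19200 / 1000 = 19.2 kJ

19.2 kJ


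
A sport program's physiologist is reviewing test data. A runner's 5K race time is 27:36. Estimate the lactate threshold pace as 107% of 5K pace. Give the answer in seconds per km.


Total race time = 27*60 + 36 = 1656 seconds
5K pace = 1656 / 5 = 331.2 sec/km
LT pace = 331.2 * 1.07 = 354.38 sec/km

354.38 s/km


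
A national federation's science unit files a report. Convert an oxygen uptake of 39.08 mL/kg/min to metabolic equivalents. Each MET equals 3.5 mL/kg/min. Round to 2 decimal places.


One MET = 3.5 mL/kg/min
Number of METs = 39.08 / 3.5
= 11.17 METs

11.17 METs


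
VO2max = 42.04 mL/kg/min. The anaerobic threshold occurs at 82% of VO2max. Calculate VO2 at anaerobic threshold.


AT fraction = 82 / 100 = 0.82
AT VO2 = 42.04 * 0.82
= 34.47 mL/kg/min

34.47 mL/kg/min


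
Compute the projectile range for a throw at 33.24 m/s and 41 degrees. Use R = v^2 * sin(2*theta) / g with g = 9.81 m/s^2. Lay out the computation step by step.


Two times the angle = 82 degrees
sin(82) = 0.990268
R = 1104.8976 * 0.990268 / 9.81 = 111.534 m

111.534 m


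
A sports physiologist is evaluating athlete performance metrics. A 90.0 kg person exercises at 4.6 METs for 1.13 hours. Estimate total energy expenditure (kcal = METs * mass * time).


Energy = METs * mass(kg) * time(h)
= 4.6 * 90.0 * 1.13
= 467.82 kcal

467.82 kcal


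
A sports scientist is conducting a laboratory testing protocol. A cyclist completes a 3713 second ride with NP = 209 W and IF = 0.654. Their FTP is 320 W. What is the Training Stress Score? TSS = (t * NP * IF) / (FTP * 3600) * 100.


t * NP * IF = 3713 * 209 * 0.654 = 507515.118
FTP * 3600 = 1152000
TSS = (507515.118 / 1152000) * 100 = 44.06

44.06 TSS


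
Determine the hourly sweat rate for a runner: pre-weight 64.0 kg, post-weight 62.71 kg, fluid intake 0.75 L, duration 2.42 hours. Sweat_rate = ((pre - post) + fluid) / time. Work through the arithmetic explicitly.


Mass lost = 64.0 - 62.71 = 1.29 kg
Add fluid consumed: 1.29 + 0.75 = 2.04 L total sweat
Sweat rate = 2.04 / 2.42 = 0.843 L/h

0.843 L/h


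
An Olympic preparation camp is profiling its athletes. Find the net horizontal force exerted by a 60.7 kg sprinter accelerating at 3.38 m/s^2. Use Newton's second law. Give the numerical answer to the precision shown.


Newton's second law: F = m * a
F = 60.7 * 3.38 = 205.17 N

205.17 N


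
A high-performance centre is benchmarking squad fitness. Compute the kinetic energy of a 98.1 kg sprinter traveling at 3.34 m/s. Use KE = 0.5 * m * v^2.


Velocity squared = 11.1556
KE = 0.5 * 98.1 * 11.1556 = 547.18 J

547.18 J


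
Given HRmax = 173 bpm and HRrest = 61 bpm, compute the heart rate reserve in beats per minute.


Heart rate reserve = maximum HR minus resting HR
HRR = 173 - 61 = 112 bpm

112 bpm


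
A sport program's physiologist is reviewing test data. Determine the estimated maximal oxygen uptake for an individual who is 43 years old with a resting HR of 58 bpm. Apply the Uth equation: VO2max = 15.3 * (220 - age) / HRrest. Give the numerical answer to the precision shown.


HRmax = 220 - 43 = 177
VO2max = 15.3 * (177 / 58)
= 15.3 * 3.0517
= 46.69 mL/kg/min

46.69 mL/kg/min


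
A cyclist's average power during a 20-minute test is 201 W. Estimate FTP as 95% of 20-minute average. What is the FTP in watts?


FTP = 20-min power * 0.95
= 201 * 0.95
= 190.95 W

190.95 W


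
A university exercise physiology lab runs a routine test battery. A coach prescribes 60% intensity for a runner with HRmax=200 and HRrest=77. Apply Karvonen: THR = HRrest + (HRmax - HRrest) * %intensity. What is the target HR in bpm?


Heart rate reserve = 200 - 77 = 123
Intensity fraction = 60 / 100 = 0.6
THR = 77 + 123 * 0.6 = 150.8 bpm

150.8 bpm


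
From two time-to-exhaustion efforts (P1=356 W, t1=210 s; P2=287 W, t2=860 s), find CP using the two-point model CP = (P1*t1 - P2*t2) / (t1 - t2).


Work in trial 1 = 74760 J
Work in trial 2 = 246820 J
Delta work = -172060 J
Delta time = -650 s
CP = -172060 / -650 = 264.71 W

264.71 W


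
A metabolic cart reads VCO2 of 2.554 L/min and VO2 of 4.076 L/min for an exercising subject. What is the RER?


RER = VCO2 / VO2 = 2.554 / 4.076 = 0.6266

0.6266


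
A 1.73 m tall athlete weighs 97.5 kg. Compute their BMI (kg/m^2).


height^2 = 2.9929 m^2
BMI = 97.5 / 2.9929 = 32.58 kg/m^2

32.58 kg/m^2


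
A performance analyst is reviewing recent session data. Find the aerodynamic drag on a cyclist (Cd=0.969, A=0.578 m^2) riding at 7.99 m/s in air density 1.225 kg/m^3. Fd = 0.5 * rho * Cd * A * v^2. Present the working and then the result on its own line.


Fd = 0.5 * 1.225 * 0.969 * 0.578 * 7.99^2
= 0.5 * 1.225 * 0.969 * 0.578 * 63.8401
= 21.9 N

21.9 N


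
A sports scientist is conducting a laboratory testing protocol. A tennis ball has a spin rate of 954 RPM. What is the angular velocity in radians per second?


Convert RPM to rad/s: multiply by 2*pi and divide by 60
omega = 954 * 2 * pi / 60
= 99.903 rad/s

99.903 rad/s


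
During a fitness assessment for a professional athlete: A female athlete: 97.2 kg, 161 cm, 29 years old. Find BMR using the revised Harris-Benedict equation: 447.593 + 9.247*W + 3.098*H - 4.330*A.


Intercept = 447.593
Weight contribution = 9.247 * 97.2 = 898.8084
Height contribution = 3.098 * 161 = 498.778
Age contribution = 4.33 * 29 = 125.57
BMR = 447.593 + 898.8084 + 498.778 - 125.57
= 1719.61 kcal/day

1719.61 kcal/day


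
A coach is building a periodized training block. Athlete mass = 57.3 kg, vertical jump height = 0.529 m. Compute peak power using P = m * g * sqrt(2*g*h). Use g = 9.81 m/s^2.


sqrt(2 * 9.81 * 0.529) = sqrt(10.37898) = 3.221642 m/s
P = 57.3 * 9.81 * 3.221642
= 1810.93 W

1810.93 W


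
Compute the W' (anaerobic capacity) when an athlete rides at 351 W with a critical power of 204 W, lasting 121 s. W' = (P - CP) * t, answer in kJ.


Above-CP power = 147 W
Duration = 121 s
W' = 147 * 121 = 17787 J
Convert: 17787 / 1000 = 17.787 kJ

17.787 kJ


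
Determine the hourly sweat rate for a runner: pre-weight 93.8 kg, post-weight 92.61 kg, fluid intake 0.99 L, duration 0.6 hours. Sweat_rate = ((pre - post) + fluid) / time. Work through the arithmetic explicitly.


Mass lost = 93.8 - 92.61 = 1.19 kg
Add fluid consumed: 1.19 + 0.99 = 2.18 L total sweat
Sweat rate = 2.18 / 0.6 = 3.633 L/h

3.633 L/h


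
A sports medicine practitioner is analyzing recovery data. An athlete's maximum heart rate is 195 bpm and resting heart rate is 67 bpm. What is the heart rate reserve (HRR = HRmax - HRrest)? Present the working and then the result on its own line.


HRR = HRmax - HRrest
= 195 - 67
= 128 bpm

128 bpm


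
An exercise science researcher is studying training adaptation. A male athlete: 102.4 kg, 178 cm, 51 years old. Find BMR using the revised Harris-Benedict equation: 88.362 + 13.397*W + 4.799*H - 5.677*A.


Intercept = 88.362
Weight contribution = 13.397 * 102.4 = 1371.8528
Height contribution = 4.799 * 178 = 854.222
Age contribution = 5.677 * 51 = 289.527
BMR = 88.362 + 1371.8528 + 854.222 - 289.527
= 2024.91 kcal/day

2024.91 kcal/day


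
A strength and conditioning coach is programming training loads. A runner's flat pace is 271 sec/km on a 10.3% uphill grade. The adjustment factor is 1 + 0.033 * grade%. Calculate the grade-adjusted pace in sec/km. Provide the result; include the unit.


Factor = 1 + 0.033 * 10.3 = 1.3399
Adjusted pace = 271 * 1.3399
= 363.11 sec/km

363.11 s/km


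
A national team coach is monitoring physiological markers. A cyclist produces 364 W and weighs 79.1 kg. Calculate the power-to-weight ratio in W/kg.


P/W = power / mass
= 364 / 79.1
= 4.602 W/kg

4.602 W/kg


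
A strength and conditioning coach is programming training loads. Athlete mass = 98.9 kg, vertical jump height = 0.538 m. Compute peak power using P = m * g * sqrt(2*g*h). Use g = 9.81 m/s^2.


sqrt(2 * 9.81 * 0.538) = sqrt(10.55556) = 3.248932 m/s
P = 98.9 * 9.81 * 3.248932
= 3152.14 W

3152.14 W


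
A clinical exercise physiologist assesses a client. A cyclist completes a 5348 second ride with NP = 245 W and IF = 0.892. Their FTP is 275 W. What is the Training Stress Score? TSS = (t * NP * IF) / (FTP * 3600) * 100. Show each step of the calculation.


t * NP * IF = 5348 * 245 * 0.892 = 1168751.92
FTP * 3600 = 990000
TSS = (1168751.92 / 990000) * 100 = 118.06

118.06 TSS


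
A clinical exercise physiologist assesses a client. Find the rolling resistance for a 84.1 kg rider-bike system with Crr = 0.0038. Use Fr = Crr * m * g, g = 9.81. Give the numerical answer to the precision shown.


m * g = 84.1 * 9.81 = 825.021 N
Fr = 0.0038 * 825.021 = 3.135 N

3.135 N


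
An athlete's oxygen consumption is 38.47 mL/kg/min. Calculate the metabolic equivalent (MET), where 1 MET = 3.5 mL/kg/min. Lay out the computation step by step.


MET = VO2 / 3.5
= 38.47 / 3.5
= 10.99 METs

10.99 METs


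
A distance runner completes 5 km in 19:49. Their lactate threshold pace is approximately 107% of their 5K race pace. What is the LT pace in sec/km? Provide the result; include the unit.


Convert to seconds: 19 min 49 s = 1189 s
Pace per km = 1189 / 5 = 237.8 s/km
LT pace = 237.8 * 1.07 = 254.45 s/km

254.45 s/km


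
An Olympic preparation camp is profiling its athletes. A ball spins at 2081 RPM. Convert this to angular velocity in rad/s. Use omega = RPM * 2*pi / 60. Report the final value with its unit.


omega = 2081 * 2 * pi / 60
= 2081 * 6.28318531 / 60
= 13075.309 / 60
= 217.922 rad/s

217.922 rad/s


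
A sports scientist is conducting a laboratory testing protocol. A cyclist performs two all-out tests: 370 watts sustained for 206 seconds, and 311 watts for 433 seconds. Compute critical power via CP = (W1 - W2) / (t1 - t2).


W1 = P1 * t1 = 370 * 206 = 76220 J
W2 = P2 * t2 = 311 * 433 = 134663 J
CP = (76220 - 134663) / (206 - 433)
= 257.46 W

257.46 W


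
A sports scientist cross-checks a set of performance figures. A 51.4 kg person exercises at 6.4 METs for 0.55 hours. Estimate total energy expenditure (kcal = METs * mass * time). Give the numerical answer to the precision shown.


Energy = METs * mass(kg) * time(h)
= 6.4 * 51.4 * 0.55
= 180.93 kcal

180.93 kcal


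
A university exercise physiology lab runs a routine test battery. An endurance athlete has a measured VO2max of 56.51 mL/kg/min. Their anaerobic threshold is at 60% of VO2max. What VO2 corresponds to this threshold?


Anaerobic threshold VO2 = VO2max * 60%
= 56.51 * 0.6
= 33.91 mL/kg/min

33.91 mL/kg/min


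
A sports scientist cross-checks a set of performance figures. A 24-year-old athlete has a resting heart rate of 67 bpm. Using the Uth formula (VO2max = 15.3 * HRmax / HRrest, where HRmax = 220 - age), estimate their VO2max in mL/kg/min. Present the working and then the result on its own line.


HRmax = 220 - 24 = 196 bpm
Ratio = HRmax / HRrest = 196 / 67 = 2.9254
VO2max = 15.3 * 2.9254 = 44.76 mL/kg/min

44.76 mL/kg/min


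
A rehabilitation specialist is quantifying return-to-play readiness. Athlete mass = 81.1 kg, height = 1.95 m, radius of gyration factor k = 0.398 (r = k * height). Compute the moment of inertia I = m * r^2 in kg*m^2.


r = k * height = 0.398 * 1.95 = 0.7761 m
r^2 = 0.7761^2 = 0.602331
I = 81.1 * 0.602331 = 48.849 kg*m^2

48.849 kg*m^2


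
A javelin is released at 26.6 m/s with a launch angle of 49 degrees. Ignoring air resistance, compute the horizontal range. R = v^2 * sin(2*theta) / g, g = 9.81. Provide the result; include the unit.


Launch speed squared = 707.56
sin(2 * 49 deg) = 0.990268
Range = 707.56 * 0.990268 / 9.81
= 71.424 m

71.424 m


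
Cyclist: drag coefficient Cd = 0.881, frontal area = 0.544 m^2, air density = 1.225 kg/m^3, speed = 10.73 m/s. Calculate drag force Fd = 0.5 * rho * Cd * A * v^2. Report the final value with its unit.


v^2 = 10.73^2 = 115.1329
Fd = 0.5 * 1.225 * 0.881 * 0.544 * 115.1329
= 33.797 N

33.797 N


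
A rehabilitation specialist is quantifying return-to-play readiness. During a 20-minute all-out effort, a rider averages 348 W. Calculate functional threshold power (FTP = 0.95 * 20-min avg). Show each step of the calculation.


FTP = 0.95 * 348
= 330.6 W

330.6 W


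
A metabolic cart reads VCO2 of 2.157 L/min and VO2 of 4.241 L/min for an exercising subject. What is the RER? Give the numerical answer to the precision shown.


RER = VCO2 / VO2 = 2.157 / 4.241 = 0.5086

0.5086


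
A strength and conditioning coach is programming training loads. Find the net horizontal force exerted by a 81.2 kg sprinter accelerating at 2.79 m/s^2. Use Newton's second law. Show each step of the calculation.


Newton's second law: F = m * a
F = 81.2 * 2.79 = 226.55 N

226.55 N


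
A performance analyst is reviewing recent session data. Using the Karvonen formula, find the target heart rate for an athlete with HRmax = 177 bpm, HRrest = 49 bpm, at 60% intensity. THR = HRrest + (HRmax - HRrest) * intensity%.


HRR = 177 - 49 = 128
THR = 49 + 128 * 0.6
= 49 + 76.8
= 125.8 bpm

125.8 bpm


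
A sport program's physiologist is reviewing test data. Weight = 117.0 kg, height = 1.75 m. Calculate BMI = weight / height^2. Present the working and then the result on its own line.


height^2 = 1.75^2 = 3.0625
BMI = 117.0 / 3.0625 = 38.2 kg/m^2

38.2 kg/m^2


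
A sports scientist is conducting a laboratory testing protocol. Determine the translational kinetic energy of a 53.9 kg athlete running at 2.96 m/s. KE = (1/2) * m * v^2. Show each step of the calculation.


KE = 0.5 * m * v^2
= 0.5 * 53.9 * 2.96^2
= 0.5 * 53.9 * 8.7616
= 236.13 J

236.13 J


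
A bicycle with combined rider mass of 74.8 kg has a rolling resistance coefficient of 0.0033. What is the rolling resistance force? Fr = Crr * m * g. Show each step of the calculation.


Fr = 0.0033 * 74.8 * 9.81
= 0.24684 * 9.81
= 2.422 N

2.422 N


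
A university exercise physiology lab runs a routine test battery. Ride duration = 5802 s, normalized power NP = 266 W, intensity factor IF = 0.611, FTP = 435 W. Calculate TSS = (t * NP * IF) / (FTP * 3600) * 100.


Numerator = 5802 * 266 * 0.611 = 942975.852
Denominator = 435 * 3600 = 1566000
TSS = 942975.852 / 1566000 * 100
= 60.22

60.22 TSS


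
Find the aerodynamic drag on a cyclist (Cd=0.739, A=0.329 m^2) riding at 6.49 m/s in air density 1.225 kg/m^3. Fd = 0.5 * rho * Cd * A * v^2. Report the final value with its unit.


Fd = 0.5 * 1.225 * 0.739 * 0.329 * 6.49^2
= 0.5 * 1.225 * 0.739 * 0.329 * 42.1201
= 6.272 N

6.272 N


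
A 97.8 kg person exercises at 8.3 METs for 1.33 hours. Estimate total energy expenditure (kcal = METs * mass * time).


Energy = METs * mass(kg) * time(h)
= 8.3 * 97.8 * 1.33
= 1079.61 kcal

1079.61 kcal


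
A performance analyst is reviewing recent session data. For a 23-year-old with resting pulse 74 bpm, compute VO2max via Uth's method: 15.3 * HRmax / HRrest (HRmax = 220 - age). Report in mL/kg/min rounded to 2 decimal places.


Step 1: HRmax = 220 - 23 = 197 bpm
Step 2: Ratio = 197 / 74 = 2.6622
Step 3: VO2max = 15.3 * 2.6622 = 40.73 mL/kg/min

40.73 mL/kg/min


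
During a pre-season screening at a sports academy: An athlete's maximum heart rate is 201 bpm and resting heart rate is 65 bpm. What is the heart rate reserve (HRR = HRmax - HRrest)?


HRR = HRmax - HRrest
= 201 - 65
= 136 bpm

136 bpm


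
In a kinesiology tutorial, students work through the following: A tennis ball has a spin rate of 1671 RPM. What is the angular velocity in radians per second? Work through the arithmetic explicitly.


Convert RPM to rad/s: multiply by 2*pi and divide by 60
omega = 1671 * 2 * pi / 60
= 174.987 rad/s

174.987 rad/s


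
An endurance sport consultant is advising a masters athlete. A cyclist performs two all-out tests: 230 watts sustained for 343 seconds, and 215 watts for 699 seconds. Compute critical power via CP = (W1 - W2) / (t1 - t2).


W1 = P1 * t1 = 230 * 343 = 78890 J
W2 = P2 * t2 = 215 * 699 = 150285 J
CP = (78890 - 150285) / (343 - 699)
= 200.55 W

200.55 W


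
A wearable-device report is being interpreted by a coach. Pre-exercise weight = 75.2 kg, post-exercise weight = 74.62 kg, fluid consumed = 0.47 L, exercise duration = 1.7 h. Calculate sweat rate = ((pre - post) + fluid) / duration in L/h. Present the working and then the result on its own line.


Weight loss = 75.2 - 74.62 = 0.58 kg (approx L)
Total sweat = 0.58 + 0.47 = 1.05 L
Sweat rate = 1.05 / 1.7 = 0.618 L/h

0.618 L/h


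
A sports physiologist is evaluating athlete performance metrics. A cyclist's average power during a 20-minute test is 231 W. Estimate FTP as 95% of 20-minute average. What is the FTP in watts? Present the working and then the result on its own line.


FTP = 20-min power * 0.95
= 231 * 0.95
= 219.45 W

219.45 W


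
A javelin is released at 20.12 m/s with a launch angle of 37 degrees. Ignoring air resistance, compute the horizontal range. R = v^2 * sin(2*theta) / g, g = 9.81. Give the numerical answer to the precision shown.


Launch speed squared = 404.8144
sin(2 * 37 deg) = 0.961262
Range = 404.8144 * 0.961262 / 9.81
= 39.667 m

39.667 m


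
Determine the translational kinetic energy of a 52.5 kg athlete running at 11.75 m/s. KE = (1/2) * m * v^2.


KE = 0.5 * m * v^2
= 0.5 * 52.5 * 11.75^2
= 0.5 * 52.5 * 138.0625
= 3624.14 J

3624.14 J


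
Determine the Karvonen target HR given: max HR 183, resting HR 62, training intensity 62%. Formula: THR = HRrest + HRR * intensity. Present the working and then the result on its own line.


HRR = HRmax - HRrest = 183 - 62 = 121
THR = 62 + 121 * 0.62
= 137.02 bpm

137.02 bpm


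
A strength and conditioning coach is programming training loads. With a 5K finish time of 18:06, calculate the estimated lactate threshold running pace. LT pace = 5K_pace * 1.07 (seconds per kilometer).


Race duration = 1086 s for 5 km
Average pace = 1086 / 5 = 217.2 s/km
LT pace = 217.2 * 1.07
= 232.4 s/km

232.4 s/km


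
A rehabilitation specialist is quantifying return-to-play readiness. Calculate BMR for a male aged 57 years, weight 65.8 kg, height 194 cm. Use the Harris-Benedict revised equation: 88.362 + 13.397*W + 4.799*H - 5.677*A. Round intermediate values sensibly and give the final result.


Substituting values:
W term = 13.397 * 65.8 = 881.5226
H term = 4.799 * 194 = 931.006
A term = 5.677 * 57 = 323.589
BMR = 1577.3 kcal/day

1577.3 kcal/day


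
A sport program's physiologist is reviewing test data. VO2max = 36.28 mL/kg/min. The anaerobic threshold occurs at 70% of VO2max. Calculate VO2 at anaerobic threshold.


AT fraction = 70 / 100 = 0.7
AT VO2 = 36.28 * 0.7
= 25.4 mL/kg/min

25.4 mL/kg/min


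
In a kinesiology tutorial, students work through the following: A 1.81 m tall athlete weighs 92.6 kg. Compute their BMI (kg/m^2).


height^2 = 3.2761 m^2
BMI = 92.6 / 3.2761 = 28.27 kg/m^2

28.27 kg/m^2


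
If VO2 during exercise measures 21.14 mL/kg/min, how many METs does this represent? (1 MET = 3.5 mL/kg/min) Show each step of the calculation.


METs = VO2 / 3.5 = 21.14 / 3.5 = 6.04

6.04 METs


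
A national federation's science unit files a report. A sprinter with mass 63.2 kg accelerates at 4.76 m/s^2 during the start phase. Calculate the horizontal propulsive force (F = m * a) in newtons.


F = m * a
= 63.2 * 4.76
= 300.83 N

300.83 N


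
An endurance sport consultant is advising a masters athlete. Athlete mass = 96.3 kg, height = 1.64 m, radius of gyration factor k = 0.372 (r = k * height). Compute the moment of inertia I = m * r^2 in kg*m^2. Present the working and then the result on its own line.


r = k * height = 0.372 * 1.64 = 0.61008 m
r^2 = 0.61008^2 = 0.372198
I = 96.3 * 0.372198 = 35.843 kg*m^2

35.843 kg*m^2


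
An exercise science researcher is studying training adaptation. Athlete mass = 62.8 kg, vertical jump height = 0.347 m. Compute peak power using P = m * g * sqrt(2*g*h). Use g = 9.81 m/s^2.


sqrt(2 * 9.81 * 0.347) = sqrt(6.80814) = 2.609241 m/s
P = 62.8 * 9.81 * 2.609241
= 1607.47 W

1607.47 W


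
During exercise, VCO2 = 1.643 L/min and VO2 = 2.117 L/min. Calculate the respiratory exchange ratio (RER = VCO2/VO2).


RER = VCO2 / VO2
= 1.643 / 2.117
= 0.7761

0.7761


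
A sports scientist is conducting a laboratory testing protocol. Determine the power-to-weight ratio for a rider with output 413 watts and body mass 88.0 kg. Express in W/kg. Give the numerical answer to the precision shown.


P/W = 413 / 88.0 = 4.693 W/kg

4.693 W/kg


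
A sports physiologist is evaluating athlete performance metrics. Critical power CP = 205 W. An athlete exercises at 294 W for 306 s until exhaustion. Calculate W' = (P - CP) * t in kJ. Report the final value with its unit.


P - CP = 294 - 205 = 89 W
W' = 89 * 306 = 27234 J
= 27234 / 1000 = 27.234 kJ

27.234 kJ


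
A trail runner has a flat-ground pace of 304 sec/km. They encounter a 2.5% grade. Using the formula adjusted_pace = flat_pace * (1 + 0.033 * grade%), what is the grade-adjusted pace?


Grade factor = 1 + 0.033 * 2.5 = 1.0825
Adjusted = 304 * 1.0825 = 329.08 sec/km

329.08 s/km


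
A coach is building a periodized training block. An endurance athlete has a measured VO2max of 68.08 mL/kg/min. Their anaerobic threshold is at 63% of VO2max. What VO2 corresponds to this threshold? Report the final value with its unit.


Anaerobic threshold VO2 = VO2max * 63%
= 68.08 * 0.63
= 42.89 mL/kg/min

42.89 mL/kg/min


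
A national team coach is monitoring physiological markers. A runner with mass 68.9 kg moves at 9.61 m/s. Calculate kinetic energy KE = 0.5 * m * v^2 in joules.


v^2 = 9.61^2 = 92.3521
KE = 0.5 * 68.9 * 92.3521
= 3181.53 J

3181.53 J


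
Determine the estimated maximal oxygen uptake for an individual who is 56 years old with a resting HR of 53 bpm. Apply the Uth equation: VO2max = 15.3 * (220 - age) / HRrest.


HRmax = 220 - 56 = 164
VO2max = 15.3 * (164 / 53)
= 15.3 * 3.0943
= 47.34 mL/kg/min

47.34 mL/kg/min


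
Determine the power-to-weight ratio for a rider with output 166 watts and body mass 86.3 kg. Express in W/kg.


P/W = 166 / 86.3 = 1.924 W/kg

1.924 W/kg


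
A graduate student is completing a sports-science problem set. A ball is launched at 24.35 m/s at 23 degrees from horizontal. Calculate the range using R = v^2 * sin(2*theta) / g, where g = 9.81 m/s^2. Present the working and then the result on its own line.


sin(2 * 23) = sin(46) = 0.71934
v^2 = 24.35^2 = 592.9225
R = 592.9225 * 0.71934 / 9.81
= 43.477 m

43.477 m


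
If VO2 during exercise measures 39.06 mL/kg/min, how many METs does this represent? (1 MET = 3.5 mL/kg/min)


METs = VO2 / 3.5 = 39.06 / 3.5 = 11.16

11.16 METs


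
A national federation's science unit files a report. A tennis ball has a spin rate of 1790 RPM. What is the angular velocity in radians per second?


Convert RPM to rad/s: multiply by 2*pi and divide by 60
omega = 1790 * 2 * pi / 60
= 187.448 rad/s

187.448 rad/s


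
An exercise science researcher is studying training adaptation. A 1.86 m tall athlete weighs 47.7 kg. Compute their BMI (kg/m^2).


height^2 = 3.4596 m^2
BMI = 47.7 / 3.4596 = 13.79 kg/m^2

13.79 kg/m^2


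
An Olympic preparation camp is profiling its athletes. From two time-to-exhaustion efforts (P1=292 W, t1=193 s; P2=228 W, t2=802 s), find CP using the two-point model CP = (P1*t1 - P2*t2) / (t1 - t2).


Work in trial 1 = 56356 J
Work in trial 2 = 182856 J
Delta work = -126500 J
Delta time = -609 s
CP = -126500 / -609 = 207.72 W

207.72 W


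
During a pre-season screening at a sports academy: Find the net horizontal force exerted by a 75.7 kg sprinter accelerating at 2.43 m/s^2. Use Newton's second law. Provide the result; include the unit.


Newton's second law: F = m * a
F = 75.7 * 2.43 = 183.95 N

183.95 N


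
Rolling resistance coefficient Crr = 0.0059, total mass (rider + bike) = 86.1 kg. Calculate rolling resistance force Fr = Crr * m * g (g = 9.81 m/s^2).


Fr = Crr * m * g
= 0.0059 * 86.1 * 9.81
= 4.983 N

4.983 N


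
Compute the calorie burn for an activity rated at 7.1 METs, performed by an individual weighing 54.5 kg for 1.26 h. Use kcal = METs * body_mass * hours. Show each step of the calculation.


Product of METs and mass = 7.1 * 54.5 = 386.95
Total kcal = 386.95 * 1.26 = 487.56 kcal

487.56 kcal


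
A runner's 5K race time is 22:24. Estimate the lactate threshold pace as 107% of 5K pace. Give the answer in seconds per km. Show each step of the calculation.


Total race time = 22*60 + 24 = 1344 seconds
5K pace = 1344 / 5 = 268.8 sec/km
LT pace = 268.8 * 1.07 = 287.62 sec/km

287.62 s/km


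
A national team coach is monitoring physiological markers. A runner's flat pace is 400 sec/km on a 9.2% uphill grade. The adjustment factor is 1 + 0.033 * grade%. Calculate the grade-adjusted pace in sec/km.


Factor = 1 + 0.033 * 9.2 = 1.3036
Adjusted pace = 400 * 1.3036
= 521.44 sec/km

521.44 s/km


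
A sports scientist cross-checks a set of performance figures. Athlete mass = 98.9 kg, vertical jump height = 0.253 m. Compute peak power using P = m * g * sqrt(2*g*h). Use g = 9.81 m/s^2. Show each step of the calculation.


sqrt(2 * 9.81 * 0.253) = sqrt(4.96386) = 2.227972 m/s
P = 98.9 * 9.81 * 2.227972
= 2161.6 W

2161.6 W


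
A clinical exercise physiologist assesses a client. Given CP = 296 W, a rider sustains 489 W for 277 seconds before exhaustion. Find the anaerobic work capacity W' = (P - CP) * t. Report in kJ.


Excess power = 489 - 296 = 193 W
Work above CP = 193 * 277 = 53461 J
W' = 53.461 kJ

53.461 kJ


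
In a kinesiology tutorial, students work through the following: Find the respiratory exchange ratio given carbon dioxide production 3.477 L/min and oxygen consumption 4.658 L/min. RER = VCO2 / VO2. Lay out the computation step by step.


VCO2 = 3.477 L/min
VO2 = 4.658 L/min
RER = 3.477 / 4.658 = 0.7465

0.7465


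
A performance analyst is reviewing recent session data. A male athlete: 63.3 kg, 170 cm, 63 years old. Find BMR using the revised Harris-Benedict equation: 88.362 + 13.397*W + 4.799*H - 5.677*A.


Intercept = 88.362
Weight contribution = 13.397 * 63.3 = 848.0301
Height contribution = 4.799 * 170 = 815.83
Age contribution = 5.677 * 63 = 357.651
BMR = 88.362 + 848.0301 + 815.83 - 357.651
= 1394.57 kcal/day

1394.57 kcal/day


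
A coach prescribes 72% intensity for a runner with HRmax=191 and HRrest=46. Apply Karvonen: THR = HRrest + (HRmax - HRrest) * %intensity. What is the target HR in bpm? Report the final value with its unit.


Heart rate reserve = 191 - 46 = 145
Intensity fraction = 72 / 100 = 0.72
THR = 46 + 145 * 0.72 = 150.4 bpm

150.4 bpm


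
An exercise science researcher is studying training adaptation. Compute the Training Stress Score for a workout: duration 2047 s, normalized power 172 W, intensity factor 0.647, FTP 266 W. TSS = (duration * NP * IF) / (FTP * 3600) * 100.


Product = 2047 * 172 * 0.647 = 227798.348
Base = 266 * 3600 = 957600
TSS = 227798.348 / 957600 * 100 = 23.79

23.79 TSS


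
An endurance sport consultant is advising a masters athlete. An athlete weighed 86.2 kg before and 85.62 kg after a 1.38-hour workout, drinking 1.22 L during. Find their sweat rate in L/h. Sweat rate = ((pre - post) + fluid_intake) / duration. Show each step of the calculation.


Body mass change = 0.58 kg
Total sweat loss = 0.58 + 1.22 = 1.8 L
Rate = 1.8 / 1.38 = 1.304 L/h

1.304 L/h


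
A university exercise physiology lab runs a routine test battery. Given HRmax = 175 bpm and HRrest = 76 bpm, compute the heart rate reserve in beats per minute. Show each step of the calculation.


Heart rate reserve = maximum HR minus resting HR
HRR = 175 - 76 = 99 bpm

99 bpm


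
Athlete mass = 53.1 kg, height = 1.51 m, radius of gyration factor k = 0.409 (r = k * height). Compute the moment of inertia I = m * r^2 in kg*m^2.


r = k * height = 0.409 * 1.51 = 0.61759 m
r^2 = 0.61759^2 = 0.381417
I = 53.1 * 0.381417 = 20.253 kg*m^2

20.253 kg*m^2


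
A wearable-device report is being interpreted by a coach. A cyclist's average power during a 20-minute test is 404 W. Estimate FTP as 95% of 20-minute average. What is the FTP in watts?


FTP = 20-min power * 0.95
= 404 * 0.95
= 383.8 W

383.8 W


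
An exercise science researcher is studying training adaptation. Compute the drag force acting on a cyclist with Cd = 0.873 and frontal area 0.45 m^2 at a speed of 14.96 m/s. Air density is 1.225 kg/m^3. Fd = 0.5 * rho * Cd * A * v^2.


Step 1: v^2 = 223.8016
Step 2: Fd = 0.5 * 1.225 * 0.873 * 0.45 * 223.8016
= 53.851 N

53.851 N


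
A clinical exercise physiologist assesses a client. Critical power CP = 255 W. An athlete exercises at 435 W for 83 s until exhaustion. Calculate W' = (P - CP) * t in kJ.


P - CP = 435 - 255 = 180 W
W' = 180 * 83 = 14940 J
= 14940 / 1000 = 14.94 kJ

14.94 kJ


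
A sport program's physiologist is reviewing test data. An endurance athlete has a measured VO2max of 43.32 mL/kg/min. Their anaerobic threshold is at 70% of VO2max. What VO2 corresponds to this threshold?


Anaerobic threshold VO2 = VO2max * 70%
= 43.32 * 0.7
= 30.32 mL/kg/min

30.32 mL/kg/min


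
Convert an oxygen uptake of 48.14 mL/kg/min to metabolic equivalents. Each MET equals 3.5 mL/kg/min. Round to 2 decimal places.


One MET = 3.5 mL/kg/min
Number of METs = 48.14 / 3.5
= 13.75 METs

13.75 METs


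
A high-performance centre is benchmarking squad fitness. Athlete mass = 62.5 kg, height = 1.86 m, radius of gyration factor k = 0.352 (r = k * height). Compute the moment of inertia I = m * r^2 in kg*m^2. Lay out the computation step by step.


r = k * height = 0.352 * 1.86 = 0.65472 m
r^2 = 0.65472^2 = 0.428658
I = 62.5 * 0.428658 = 26.791 kg*m^2

26.791 kg*m^2


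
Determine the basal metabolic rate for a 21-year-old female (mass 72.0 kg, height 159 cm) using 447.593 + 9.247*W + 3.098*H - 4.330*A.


BMR = 447.593 + 9.247*72.0 + 3.098*159 - 4.330*21
= 1515.03 kcal/day

1515.03 kcal/day


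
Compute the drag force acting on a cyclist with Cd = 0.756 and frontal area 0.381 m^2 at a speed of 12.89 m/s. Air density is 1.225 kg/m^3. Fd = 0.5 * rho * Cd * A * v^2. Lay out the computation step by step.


Step 1: v^2 = 166.1521
Step 2: Fd = 0.5 * 1.225 * 0.756 * 0.381 * 166.1521
= 29.313 N

29.313 N


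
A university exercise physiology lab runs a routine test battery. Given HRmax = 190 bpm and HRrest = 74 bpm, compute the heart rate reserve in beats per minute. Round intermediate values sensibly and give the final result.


Heart rate reserve = maximum HR minus resting HR
HRR = 190 - 74 = 116 bpm

116 bpm


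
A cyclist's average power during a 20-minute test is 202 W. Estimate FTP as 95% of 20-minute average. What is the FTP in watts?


FTP = 20-min power * 0.95
= 202 * 0.95
= 191.9 W

191.9 W


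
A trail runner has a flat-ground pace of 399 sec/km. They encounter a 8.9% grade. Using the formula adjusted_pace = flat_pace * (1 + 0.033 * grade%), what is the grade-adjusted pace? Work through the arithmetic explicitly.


Grade factor = 1 + 0.033 * 8.9 = 1.2937
Adjusted = 399 * 1.2937 = 516.19 sec/km

516.19 s/km


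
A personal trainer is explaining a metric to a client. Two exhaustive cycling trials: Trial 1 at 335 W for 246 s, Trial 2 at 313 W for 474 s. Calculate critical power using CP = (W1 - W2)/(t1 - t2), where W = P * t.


W1 = 335 * 246 = 82410 J
W2 = 313 * 474 = 148362 J
CP = (82410 - 148362) / (246 - 474)
= -65952 / -228
= 289.26 W

289.26 W


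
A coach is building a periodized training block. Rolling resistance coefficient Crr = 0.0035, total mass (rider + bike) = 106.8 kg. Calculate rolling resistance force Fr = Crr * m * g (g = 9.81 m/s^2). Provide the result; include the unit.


Fr = Crr * m * g
= 0.0035 * 106.8 * 9.81
= 3.667 N

3.667 N


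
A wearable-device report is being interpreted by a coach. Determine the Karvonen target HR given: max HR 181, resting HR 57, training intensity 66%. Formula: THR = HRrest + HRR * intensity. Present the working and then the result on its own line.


HRR = HRmax - HRrest = 181 - 57 = 124
THR = 57 + 124 * 0.66
= 138.84 bpm

138.84 bpm


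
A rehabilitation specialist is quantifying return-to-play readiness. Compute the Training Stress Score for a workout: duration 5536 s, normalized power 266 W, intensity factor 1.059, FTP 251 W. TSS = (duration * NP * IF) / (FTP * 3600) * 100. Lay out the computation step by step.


Product = 5536 * 266 * 1.059 = 1559457.984
Base = 251 * 3600 = 903600
TSS = 1559457.984 / 903600 * 100 = 172.58

172.58 TSS


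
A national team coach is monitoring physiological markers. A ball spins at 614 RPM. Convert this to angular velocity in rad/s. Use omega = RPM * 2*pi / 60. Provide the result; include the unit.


omega = 614 * 2 * pi / 60
= 614 * 6.28318531 / 60
= 3857.876 / 60
= 64.298 rad/s

64.298 rad/s


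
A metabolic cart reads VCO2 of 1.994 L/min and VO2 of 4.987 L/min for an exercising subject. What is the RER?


RER = VCO2 / VO2 = 1.994 / 4.987 = 0.3998

0.3998


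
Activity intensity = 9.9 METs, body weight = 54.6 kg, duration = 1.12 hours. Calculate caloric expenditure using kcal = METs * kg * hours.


kcal = 9.9 * 54.6 * 1.12
= 540.54 * 1.12
= 605.4 kcal

605.4 kcal


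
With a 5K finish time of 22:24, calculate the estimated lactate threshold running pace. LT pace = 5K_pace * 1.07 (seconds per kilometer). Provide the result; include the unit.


Race duration = 1344 s for 5 km
Average pace = 1344 / 5 = 268.8 s/km
LT pace = 268.8 * 1.07
= 287.62 s/km

287.62 s/km


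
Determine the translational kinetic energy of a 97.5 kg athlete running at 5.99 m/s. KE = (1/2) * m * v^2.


KE = 0.5 * m * v^2
= 0.5 * 97.5 * 5.99^2
= 0.5 * 97.5 * 35.8801
= 1749.15 J

1749.15 J


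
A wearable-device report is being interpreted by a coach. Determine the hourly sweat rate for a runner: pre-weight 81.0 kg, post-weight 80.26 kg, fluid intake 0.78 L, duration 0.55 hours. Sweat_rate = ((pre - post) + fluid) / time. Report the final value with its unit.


Mass lost = 81.0 - 80.26 = 0.74 kg
Add fluid consumed: 0.74 + 0.78 = 1.52 L total sweat
Sweat rate = 1.52 / 0.55 = 2.764 L/h

2.764 L/h


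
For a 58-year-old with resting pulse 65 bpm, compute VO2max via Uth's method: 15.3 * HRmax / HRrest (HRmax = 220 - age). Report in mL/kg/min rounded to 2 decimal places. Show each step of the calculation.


Step 1: HRmax = 220 - 58 = 162 bpm
Step 2: Ratio = 162 / 65 = 2.4923
Step 3: VO2max = 15.3 * 2.4923 = 38.13 mL/kg/min

38.13 mL/kg/min


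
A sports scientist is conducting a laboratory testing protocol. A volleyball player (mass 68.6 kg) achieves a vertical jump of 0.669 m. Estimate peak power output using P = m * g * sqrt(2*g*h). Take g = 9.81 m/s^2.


2 * g * h = 2 * 9.81 * 0.669 = 13.12578
sqrt(13.12578) = 3.622952 m/s
P = 68.6 * 9.81 * 3.622952 = 2438.12 W

2438.12 W


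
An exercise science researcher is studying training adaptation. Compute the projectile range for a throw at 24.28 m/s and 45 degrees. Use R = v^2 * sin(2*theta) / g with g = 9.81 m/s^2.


Two times the angle = 90 degrees
sin(90) = 1.0
R = 589.5184 * 1.0 / 9.81 = 60.094 m

60.094 m


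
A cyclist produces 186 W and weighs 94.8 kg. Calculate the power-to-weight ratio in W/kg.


P/W = power / mass
= 186 / 94.8
= 1.962 W/kg

1.962 W/kg


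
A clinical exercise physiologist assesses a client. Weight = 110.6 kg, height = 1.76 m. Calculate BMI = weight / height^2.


height^2 = 1.76^2 = 3.0976
BMI = 110.6 / 3.0976 = 35.71 kg/m^2

35.71 kg/m^2


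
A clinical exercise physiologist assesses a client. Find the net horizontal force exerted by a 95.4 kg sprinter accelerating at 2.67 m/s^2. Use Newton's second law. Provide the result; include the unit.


Newton's second law: F = m * a
F = 95.4 * 2.67 = 254.72 N

254.72 N
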